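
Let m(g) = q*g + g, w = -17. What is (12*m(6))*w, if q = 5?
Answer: -7344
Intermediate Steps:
m(g) = 6*g (m(g) = 5*g + g = 6*g)
(12*m(6))*w = (12*(6*6))*(-17) = (12*36)*(-17) = 432*(-17) = -7344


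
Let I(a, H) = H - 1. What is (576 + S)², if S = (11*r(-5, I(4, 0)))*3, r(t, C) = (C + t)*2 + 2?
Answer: 60516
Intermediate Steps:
I(a, H) = -1 + H
r(t, C) = 2 + 2*C + 2*t (r(t, C) = (2*C + 2*t) + 2 = 2 + 2*C + 2*t)
S = -330 (S = (11*(2 + 2*(-1 + 0) + 2*(-5)))*3 = (11*(2 + 2*(-1) - 10))*3 = (11*(2 - 2 - 10))*3 = (11*(-10))*3 = -110*3 = -330)
(576 + S)² = (576 - 330)² = 246² = 60516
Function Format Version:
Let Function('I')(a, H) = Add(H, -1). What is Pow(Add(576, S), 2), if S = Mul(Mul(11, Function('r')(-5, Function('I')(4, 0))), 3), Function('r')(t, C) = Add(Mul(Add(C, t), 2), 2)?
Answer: 60516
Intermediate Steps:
Function('I')(a, H) = Add(-1, H)
Function('r')(t, C) = Add(2, Mul(2, C), Mul(2, t)) (Function('r')(t, C) = Add(Add(Mul(2, C), Mul(2, t)), 2) = Add(2, Mul(2, C), Mul(2, t)))
S = -330 (S = Mul(Mul(11, Add(2, Mul(2, Add(-1, 0)), Mul(2, -5))), 3) = Mul(Mul(11, Add(2, Mul(2, -1), -10)), 3) = Mul(Mul(11, Add(2, -2, -10)), 3) = Mul(Mul(11, -10), 3) = Mul(-110, 3) = -330)
Pow(Add(576, S), 2) = Pow(Add(576, -330), 2) = Pow(246, 2) = 60516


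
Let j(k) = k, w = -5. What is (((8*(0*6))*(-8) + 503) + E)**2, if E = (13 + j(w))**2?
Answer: 321489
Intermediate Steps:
E = 64 (E = (13 - 5)**2 = 8**2 = 64)
(((8*(0*6))*(-8) + 503) + E)**2 = (((8*(0*6))*(-8) + 503) + 64)**2 = (((8*0)*(-8) + 503) + 64)**2 = ((0*(-8) + 503) + 64)**2 = ((0 + 503) + 64)**2 = (503 + 64)**2 = 567**2 = 321489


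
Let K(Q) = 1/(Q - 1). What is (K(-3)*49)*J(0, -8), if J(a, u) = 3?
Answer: -147/4 ≈ -36.750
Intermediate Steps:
K(Q) = 1/(-1 + Q)
(K(-3)*49)*J(0, -8) = (49/(-1 - 3))*3 = (49/(-4))*3 = -¼*49*3 = -49/4*3 = -147/4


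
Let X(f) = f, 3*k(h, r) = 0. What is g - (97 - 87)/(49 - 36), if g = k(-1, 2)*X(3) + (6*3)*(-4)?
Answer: -946/13 ≈ -72.769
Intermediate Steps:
k(h, r) = 0 (k(h, r) = (⅓)*0 = 0)
g = -72 (g = 0*3 + (6*3)*(-4) = 0 + 18*(-4) = 0 - 72 = -72)
g - (97 - 87)/(49 - 36) = -72 - (97 - 87)/(49 - 36) = -72 - 10/13 = -946/13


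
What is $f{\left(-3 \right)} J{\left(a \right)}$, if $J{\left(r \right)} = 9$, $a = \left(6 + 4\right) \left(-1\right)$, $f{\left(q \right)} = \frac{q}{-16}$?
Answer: $\frac{27}{16} \approx 1.6875$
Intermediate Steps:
$f{\left(q \right)} = - \frac{q}{16}$ ($f{\left(q \right)} = q \left(- \frac{1}{16}\right) = - \frac{q}{16}$)
$a = -10$ ($a = 10 \left(-1\right) = -10$)
$f{\left(-3 \right)} J{\left(a \right)} = \left(- \frac{1}{16}\right) \left(-3\right) 9 = \frac{3}{16} \cdot 9 = \frac{27}{16}$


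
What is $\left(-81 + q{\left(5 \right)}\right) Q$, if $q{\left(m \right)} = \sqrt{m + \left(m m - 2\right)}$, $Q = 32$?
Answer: $-2592 + 64 \sqrt{7} \approx -2422.7$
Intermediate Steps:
$q{\left(m \right)} = \sqrt{-2 + m + m^{2}}$ ($q{\left(m \right)} = \sqrt{m + \left(m^{2} - 2\right)} = \sqrt{m + \left(-2 + m^{2}\right)} = \sqrt{-2 + m + m^{2}}$)
$\left(-81 + q{\left(5 \right)}\right) Q = \left(-81 + \sqrt{-2 + 5 + 5^{2}}\right) 32 = \left(-81 + \sqrt{-2 + 5 + 25}\right) 32 = \left(-81 + \sqrt{28}\right) 32 = \left(-81 + 2 \sqrt{7}\right) 32 = -2592 + 64 \sqrt{7}$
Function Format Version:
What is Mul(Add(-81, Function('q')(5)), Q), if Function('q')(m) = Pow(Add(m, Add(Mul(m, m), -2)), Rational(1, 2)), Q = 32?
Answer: Add(-2592, Mul(64, Pow(7, Rational(1, 2)))) ≈ -2422.7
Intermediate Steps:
Function('q')(m) = Pow(Add(-2, m, Pow(m, 2)), Rational(1, 2)) (Function('q')(m) = Pow(Add(m, Add(Pow(m, 2), -2)), Rational(1, 2)) = Pow(Add(m, Add(-2, Pow(m, 2))), Rational(1, 2)) = Pow(Add(-2, m, Pow(m, 2)), Rational(1, 2)))
Mul(Add(-81, Function('q')(5)), Q) = Mul(Add(-81, Pow(Add(-2, 5, Pow(5, 2)), Rational(1, 2))), 32) = Mul(Add(-81, Pow(Add(-2, 5, 25), Rational(1, 2))), 32) = Mul(Add(-81, Pow(28, Rational(1, 2))), 32) = Mul(Add(-81, Mul(2, Pow(7, Rational(1, 2)))), 32) = Add(-2592, Mul(64, Pow(7, Rational(1, 2))))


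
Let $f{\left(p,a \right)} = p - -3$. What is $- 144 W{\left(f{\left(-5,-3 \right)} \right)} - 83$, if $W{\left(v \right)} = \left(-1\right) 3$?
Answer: $349$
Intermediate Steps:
$f{\left(p,a \right)} = 3 + p$ ($f{\left(p,a \right)} = p + 3 = 3 + p$)
$W{\left(v \right)} = -3$
$- 144 W{\left(f{\left(-5,-3 \right)} \right)} - 83 = \left(-144\right) \left(-3\right) - 83 = 432 - 83 = 349$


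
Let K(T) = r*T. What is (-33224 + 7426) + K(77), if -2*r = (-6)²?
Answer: -27184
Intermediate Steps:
r = -18 (r = -½*(-6)² = -½*36 = -18)
K(T) = -18*T
(-33224 + 7426) + K(77) = (-33224 + 7426) - 18*77 = -25798 - 1386 = -27184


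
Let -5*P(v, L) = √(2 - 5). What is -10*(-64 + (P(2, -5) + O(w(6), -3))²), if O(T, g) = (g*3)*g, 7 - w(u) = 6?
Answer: -33244/5 + 108*I*√3 ≈ -6648.8 + 187.06*I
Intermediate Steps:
P(v, L) = -I*√3/5 (P(v, L) = -√(2 - 5)/5 = -I*√3/5)
w(u) = 1 (w(u) = 7 - 1*6 = 7 - 6 = 1)
O(T, g) = 3*g² (O(T, g) = (3*g)*g = 3*g²)
-10*(-64 + (P(2, -5) + O(w(6), -3))²) = -10*(-64 + (-I*√3/5 + 3*(-3)²)²) = -10*(-64 + (-I*√3/5 + 3*9)²) = -10*(-64 + (-I*√3/5 + 27)²) = -10*(-64 + (27 - I*√3/5)²) = 640 - 10*(27 - I*√3/5)²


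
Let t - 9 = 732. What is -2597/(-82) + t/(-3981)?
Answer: 3425965/108814 ≈ 31.485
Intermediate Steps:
t = 741 (t = 9 + 732 = 741)
-2597/(-82) + t/(-3981) = -2597/(-82) + 741/(-3981) = -2597*(-1/82) + 741*(-1/3981) = 2597/82 - 247/1327 = 3425965/108814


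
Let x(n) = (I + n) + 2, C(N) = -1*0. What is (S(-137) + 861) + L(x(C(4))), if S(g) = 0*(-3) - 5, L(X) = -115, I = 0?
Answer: 741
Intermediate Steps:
C(N) = 0
x(n) = 2 + n (x(n) = (0 + n) + 2 = n + 2 = 2 + n)
S(g) = -5 (S(g) = 0 - 5 = -5)
(S(-137) + 861) + L(x(C(4))) = (-5 + 861) - 115 = 856 - 115 = 741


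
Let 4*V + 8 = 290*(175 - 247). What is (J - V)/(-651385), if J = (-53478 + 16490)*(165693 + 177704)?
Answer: 1814509002/93055 ≈ 19499.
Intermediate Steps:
J = -12701568236 (J = -36988*343397 = -12701568236)
V = -5222 (V = -2 + (290*(175 - 247))/4 = -2 + (290*(-72))/4 = -2 + (1/4)*(-20880) = -2 - 5220 = -5222)
(J - V)/(-651385) = (-12701568236 - 1*(-5222))/(-651385) = (-12701568236 + 5222)*(-1/651385) = -12701563014*(-1/651385) = 1814509002/93055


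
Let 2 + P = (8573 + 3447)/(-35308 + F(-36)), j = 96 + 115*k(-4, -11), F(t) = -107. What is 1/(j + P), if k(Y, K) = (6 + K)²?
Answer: 7083/21027023 ≈ 0.00033685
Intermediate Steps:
j = 2971 (j = 96 + 115*(6 - 11)² = 96 + 115*(-5)² = 96 + 115*25 = 96 + 2875 = 2971)
P = -16570/7083 (P = -2 + (8573 + 3447)/(-35308 - 107) = -2 + 12020/(-35415) = -2 + 12020*(-1/35415) = -2 - 2404/7083 = -16570/7083 ≈ -2.3394)
1/(j + P) = 1/(2971 - 16570/7083) = 1/(21027023/7083) = 7083/21027023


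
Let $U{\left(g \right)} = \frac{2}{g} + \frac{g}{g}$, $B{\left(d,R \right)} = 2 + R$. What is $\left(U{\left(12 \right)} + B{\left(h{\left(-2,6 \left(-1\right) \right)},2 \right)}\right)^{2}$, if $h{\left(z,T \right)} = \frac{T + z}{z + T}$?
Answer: $\frac{961}{36} \approx 26.694$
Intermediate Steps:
$h{\left(z,T \right)} = 1$ ($h{\left(z,T \right)} = \frac{T + z}{T + z} = 1$)
$U{\left(g \right)} = 1 + \frac{2}{g}$ ($U{\left(g \right)} = \frac{2}{g} + 1 = 1 + \frac{2}{g}$)
$\left(U{\left(12 \right)} + B{\left(h{\left(-2,6 \left(-1\right) \right)},2 \right)}\right)^{2} = \left(\frac{2 + 12}{12} + \left(2 + 2\right)\right)^{2} = \left(\frac{1}{12} \cdot 14 + 4\right)^{2} = \left(\frac{7}{6} + 4\right)^{2} = \left(\frac{31}{6}\right)^{2} = \frac{961}{36}$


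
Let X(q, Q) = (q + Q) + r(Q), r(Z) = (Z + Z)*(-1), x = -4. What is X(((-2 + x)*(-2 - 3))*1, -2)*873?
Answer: 27936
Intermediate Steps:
r(Z) = -2*Z (r(Z) = (2*Z)*(-1) = -2*Z)
X(q, Q) = q - Q (X(q, Q) = (q + Q) - 2*Q = (Q + q) - 2*Q = q - Q)
X(((-2 + x)*(-2 - 3))*1, -2)*873 = (((-2 - 4)*(-2 - 3))*1 - 1*(-2))*873 = (-6*(-5)*1 + 2)*873 = (30*1 + 2)*873 = (30 + 2)*873 = 32*873 = 27936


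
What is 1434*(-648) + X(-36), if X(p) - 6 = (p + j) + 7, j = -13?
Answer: -929268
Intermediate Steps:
X(p) = p (X(p) = 6 + ((p - 13) + 7) = 6 + ((-13 + p) + 7) = 6 + (-6 + p) = p)
1434*(-648) + X(-36) = 1434*(-648) - 36 = -929232 - 36 = -929268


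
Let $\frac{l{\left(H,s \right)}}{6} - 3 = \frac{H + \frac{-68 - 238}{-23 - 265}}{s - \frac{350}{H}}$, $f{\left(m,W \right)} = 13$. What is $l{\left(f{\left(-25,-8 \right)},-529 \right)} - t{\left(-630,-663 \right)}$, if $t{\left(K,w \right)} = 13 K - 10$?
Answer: $\frac{52791457}{6424} \approx 8217.8$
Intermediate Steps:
$t{\left(K,w \right)} = -10 + 13 K$
$l{\left(H,s \right)} = 18 + \frac{6 \left(\frac{17}{16} + H\right)}{s - \frac{350}{H}}$ ($l{\left(H,s \right)} = 18 + 6 \frac{H + \frac{-68 - 238}{-23 - 265}}{s - \frac{350}{H}} = 18 + 6 \frac{H - \frac{306}{-288}}{s - \frac{350}{H}} = 18 + 6 \frac{H - - \frac{17}{16}}{s - \frac{350}{H}} = 18 + 6 \frac{H + \frac{17}{16}}{s - \frac{350}{H}} = 18 + 6 \frac{\frac{17}{16} + H}{s - \frac{350}{H}} = 18 + \frac{6 \left(\frac{17}{16} + H\right)}{s - \frac{350}{H}}$)
$l{\left(f{\left(-25,-8 \right)},-529 \right)} - t{\left(-630,-663 \right)} = \frac{3 \left(-16800 + 16 \cdot 13^{2} + 17 \cdot 13 + 48 \cdot 13 \left(-529\right)\right)}{8 \left(-350 + 13 \left(-529\right)\right)} - \left(-10 + 13 \left(-630\right)\right) = \frac{3 \left(-16800 + 16 \cdot 169 + 221 - 330096\right)}{8 \left(-350 - 6877\right)} - \left(-10 - 8190\right) = \frac{3 \left(-16800 + 2704 + 221 - 330096\right)}{8 \left(-7227\right)} - -8200 = \frac{3}{8} \left(- \frac{1}{7227}\right) \left(-343971\right) + 8200 = \frac{114657}{6424} + 8200 = \frac{52791457}{6424}$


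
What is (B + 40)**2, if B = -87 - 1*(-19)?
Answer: 784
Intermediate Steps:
B = -68 (B = -87 + 19 = -68)
(B + 40)**2 = (-68 + 40)**2 = (-28)**2 = 784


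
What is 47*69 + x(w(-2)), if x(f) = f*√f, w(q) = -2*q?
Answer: 3251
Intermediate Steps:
x(f) = f^(3/2)
47*69 + x(w(-2)) = 47*69 + (-2*(-2))^(3/2) = 3243 + 4^(3/2) = 3243 + 8 = 3251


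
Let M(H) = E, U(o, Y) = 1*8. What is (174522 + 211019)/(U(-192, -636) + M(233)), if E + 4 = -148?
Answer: -385541/144 ≈ -2677.4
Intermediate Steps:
U(o, Y) = 8
E = -152 (E = -4 - 148 = -152)
M(H) = -152
(174522 + 211019)/(U(-192, -636) + M(233)) = (174522 + 211019)/(8 - 152) = 385541/(-144) = 385541*(-1/144) = -385541/144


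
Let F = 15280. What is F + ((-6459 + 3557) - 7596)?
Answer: 4782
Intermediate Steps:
F + ((-6459 + 3557) - 7596) = 15280 + ((-6459 + 3557) - 7596) = 15280 + (-2902 - 7596) = 15280 - 10498 = 4782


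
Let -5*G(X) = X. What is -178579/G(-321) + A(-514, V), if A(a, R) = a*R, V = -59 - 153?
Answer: 34085833/321 ≈ 1.0619e+5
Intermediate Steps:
G(X) = -X/5
V = -212
A(a, R) = R*a
-178579/G(-321) + A(-514, V) = -178579/((-⅕*(-321))) - 212*(-514) = -178579/321/5 + 108968 = -178579*5/321 + 108968 = -892895/321 + 108968 = 34085833/321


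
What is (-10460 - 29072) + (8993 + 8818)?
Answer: -21721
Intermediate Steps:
(-10460 - 29072) + (8993 + 8818) = -39532 + 17811 = -21721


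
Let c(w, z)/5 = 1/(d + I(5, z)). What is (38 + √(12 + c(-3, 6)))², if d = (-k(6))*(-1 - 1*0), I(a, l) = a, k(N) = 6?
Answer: (418 + √1507)²/121 ≈ 1724.7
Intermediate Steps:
d = 6 (d = (-1*6)*(-1 - 1*0) = -6*(-1 + 0) = -6*(-1) = 6)
c(w, z) = 5/11 (c(w, z) = 5/(6 + 5) = 5/11)
(38 + √(12 + c(-3, 6)))² = (38 + √(12 + 5/11))² = (38 + √(137/11))² = (38 + √1507/11)²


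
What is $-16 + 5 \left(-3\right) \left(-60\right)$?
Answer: $884$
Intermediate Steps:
$-16 + 5 \left(-3\right) \left(-60\right) = -16 - -900 = -16 + 900 = 884$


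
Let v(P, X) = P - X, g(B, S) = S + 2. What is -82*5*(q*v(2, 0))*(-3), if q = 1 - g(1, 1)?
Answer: -4920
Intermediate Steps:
g(B, S) = 2 + S
q = -2 (q = 1 - (2 + 1) = 1 - 1*3 = 1 - 3 = -2)
-82*5*(q*v(2, 0))*(-3) = -82*5*(-2*(2 - 1*0))*(-3) = -82*5*(-2*(2 + 0))*(-3) = -82*5*(-2*2)*(-3) = -82*5*(-4)*(-3) = -(-1640)*(-3) = -82*60 = -4920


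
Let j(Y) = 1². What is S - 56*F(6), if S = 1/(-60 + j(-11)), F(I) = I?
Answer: -19825/59 ≈ -336.02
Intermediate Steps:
j(Y) = 1
S = -1/59 (S = 1/(-60 + 1) = 1/(-59) = -1/59 ≈ -0.016949)
S - 56*F(6) = -1/59 - 56*6 = -1/59 - 336 = -19825/59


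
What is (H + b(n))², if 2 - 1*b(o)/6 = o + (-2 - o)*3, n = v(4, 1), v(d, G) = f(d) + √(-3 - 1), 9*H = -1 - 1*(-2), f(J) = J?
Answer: 701569/81 + 13840*I/3 ≈ 8661.3 + 4613.3*I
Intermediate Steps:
H = ⅑ (H = (-1 - 1*(-2))/9 = (-1 + 2)/9 = (⅑)*1 = ⅑ ≈ 0.11111)
v(d, G) = d + 2*I (v(d, G) = d + √(-3 - 1) = d + √(-4) = d + 2*I)
n = 4 + 2*I ≈ 4.0 + 2.0*I
b(o) = 48 + 12*o (b(o) = 12 - 6*(o + (-2 - o)*3) = 12 - 6*(o + (-6 - 3*o)) = 12 - 6*(-6 - 2*o) = 12 + (36 + 12*o) = 48 + 12*o)
(H + b(n))² = (⅑ + (48 + 12*(4 + 2*I)))² = (⅑ + (48 + (48 + 24*I)))² = (⅑ + (96 + 24*I))² = (865/9 + 24*I)²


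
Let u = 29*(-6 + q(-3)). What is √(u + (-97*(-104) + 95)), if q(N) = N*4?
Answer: √9661 ≈ 98.290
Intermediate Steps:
q(N) = 4*N
u = -522 (u = 29*(-6 + 4*(-3)) = 29*(-6 - 12) = 29*(-18) = -522)
√(u + (-97*(-104) + 95)) = √(-522 + (-97*(-104) + 95)) = √(-522 + (10088 + 95)) = √(-522 + 10183) = √9661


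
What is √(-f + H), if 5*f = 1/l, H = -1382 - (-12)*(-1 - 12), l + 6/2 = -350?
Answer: I*√4791214285/1765 ≈ 39.217*I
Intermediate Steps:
l = -353 (l = -3 - 350 = -353)
H = -1538 (H = -1382 - (-12)*(-13) = -1382 - 1*156 = -1382 - 156 = -1538)
f = -1/1765 (f = (⅕)/(-353) = (⅕)*(-1/353) = -1/1765 ≈ -0.00056657)
√(-f + H) = √(-1*(-1/1765) - 1538) = √(1/1765 - 1538) = √(-2714569/1765) = I*√4791214285/1765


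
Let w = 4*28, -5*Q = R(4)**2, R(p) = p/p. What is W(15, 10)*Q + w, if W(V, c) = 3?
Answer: 557/5 ≈ 111.40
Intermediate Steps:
R(p) = 1
Q = -1/5 (Q = -1/5*1**2 = -1/5*1 = -1/5 ≈ -0.20000)
w = 112
W(15, 10)*Q + w = 3*(-1/5) + 112 = -3/5 + 112 = 557/5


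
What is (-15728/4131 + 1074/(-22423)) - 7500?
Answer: -40886923714/5448789 ≈ -7503.9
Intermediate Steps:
(-15728/4131 + 1074/(-22423)) - 7500 = (-15728*1/4131 + 1074*(-1/22423)) - 7500 = (-15728/4131 - 1074/22423) - 7500 = -21006214/5448789 - 7500 = -40886923714/5448789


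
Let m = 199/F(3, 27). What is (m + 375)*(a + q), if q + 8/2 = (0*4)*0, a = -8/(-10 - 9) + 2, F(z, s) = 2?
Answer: -14235/19 ≈ -749.21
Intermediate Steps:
a = 46/19 (a = -8/(-19) + 2 = -1/19*(-8) + 2 = 8/19 + 2 = 46/19 ≈ 2.4211)
q = -4 (q = -4 + (0*4)*0 = -4 + 0*0 = -4 + 0 = -4)
m = 199/2 ≈ 99.500
(m + 375)*(a + q) = (199/2 + 375)*(46/19 - 4) = (949/2)*(-30/19) = -14235/19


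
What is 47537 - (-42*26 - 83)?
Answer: 48712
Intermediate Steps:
47537 - (-42*26 - 83) = 47537 - (-1092 - 83) = 47537 - 1*(-1175) = 47537 + 1175 = 48712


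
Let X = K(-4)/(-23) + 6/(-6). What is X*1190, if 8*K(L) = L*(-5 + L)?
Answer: -32725/23 ≈ -1422.8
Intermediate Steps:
K(L) = L*(-5 + L)/8 (K(L) = (L*(-5 + L))/8 = L*(-5 + L)/8)
X = -55/46 (X = ((⅛)*(-4)*(-5 - 4))/(-23) + 6/(-6) = ((⅛)*(-4)*(-9))*(-1/23) + 6*(-⅙) = (9/2)*(-1/23) - 1 = -9/46 - 1 = -55/46 ≈ -1.1957)
X*1190 = -55/46*1190 = -32725/23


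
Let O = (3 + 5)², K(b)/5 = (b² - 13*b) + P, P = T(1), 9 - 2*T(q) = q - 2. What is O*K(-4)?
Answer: 23360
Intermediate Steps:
T(q) = 11/2 - q/2 (T(q) = 9/2 - (q - 2)/2 = 9/2 - (-2 + q)/2 = 9/2 + (1 - q/2) = 11/2 - q/2)
P = 5 (P = 11/2 - ½*1 = 11/2 - ½ = 5)
K(b) = 25 - 65*b + 5*b² (K(b) = 5*((b² - 13*b) + 5) = 5*(5 + b² - 13*b) = 25 - 65*b + 5*b²)
O = 64 (O = 8² = 64)
O*K(-4) = 64*(25 - 65*(-4) + 5*(-4)²) = 64*(25 + 260 + 5*16) = 64*(25 + 260 + 80) = 64*365 = 23360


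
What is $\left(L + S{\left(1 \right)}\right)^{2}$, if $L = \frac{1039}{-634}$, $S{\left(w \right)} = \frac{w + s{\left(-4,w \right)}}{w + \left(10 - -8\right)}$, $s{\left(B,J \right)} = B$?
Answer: $\frac{468419449}{145106116} \approx 3.2281$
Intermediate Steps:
$S{\left(w \right)} = \frac{-4 + w}{18 + w}$ ($S{\left(w \right)} = \frac{w - 4}{w + \left(10 - -8\right)} = \frac{-4 + w}{w + \left(10 + 8\right)} = \frac{-4 + w}{w + 18} = \frac{-4 + w}{18 + w}$)
$L = - \frac{1039}{634}$ ($L = 1039 \left(- \frac{1}{634}\right) = - \frac{1039}{634} \approx -1.6388$)
$\left(L + S{\left(1 \right)}\right)^{2} = \left(- \frac{1039}{634} + \frac{-4 + 1}{18 + 1}\right)^{2} = \left(- \frac{1039}{634} + \frac{1}{19} \left(-3\right)\right)^{2} = \left(- \frac{1039}{634} - \frac{3}{19}\right)^{2} = \left(- \frac{21643}{12046}\right)^{2} = \frac{468419449}{145106116}$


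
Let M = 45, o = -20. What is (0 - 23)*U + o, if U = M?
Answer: -1055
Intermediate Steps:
U = 45
(0 - 23)*U + o = (0 - 23)*45 - 20 = -23*45 - 20 = -1035 - 20 = -1055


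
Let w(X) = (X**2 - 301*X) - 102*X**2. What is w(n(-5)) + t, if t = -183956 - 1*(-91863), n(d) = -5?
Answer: -93113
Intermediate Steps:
w(X) = -301*X - 101*X**2
t = -92093 (t = -183956 + 91863 = -92093)
w(n(-5)) + t = -1*(-5)*(301 + 101*(-5)) - 92093 = -1*(-5)*(301 - 505) - 92093 = -1*(-5)*(-204) - 92093 = -1020 - 92093 = -93113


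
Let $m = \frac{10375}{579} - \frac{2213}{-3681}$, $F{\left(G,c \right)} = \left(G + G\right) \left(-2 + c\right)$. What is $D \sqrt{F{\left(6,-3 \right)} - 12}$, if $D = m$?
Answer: $\frac{26314468 i \sqrt{2}}{236811} \approx 157.15 i$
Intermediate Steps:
$F{\left(G,c \right)} = 2 G \left(-2 + c\right)$
$m = \frac{13157234}{710433}$ ($m = 10375 \cdot \frac{1}{579} - - \frac{2213}{3681} = \frac{10375}{579} + \frac{2213}{3681} = \frac{13157234}{710433} \approx 18.52$)
$D = \frac{13157234}{710433} \approx 18.52$
$D \sqrt{F{\left(6,-3 \right)} - 12} = \frac{13157234 \sqrt{2 \cdot 6 \left(-2 - 3\right) - 12}}{710433} = \frac{13157234 \sqrt{2 \cdot 6 \left(-5\right) - 12}}{710433} = \frac{13157234 \sqrt{-60 - 12}}{710433} = \frac{13157234 \sqrt{-72}}{710433} = \frac{13157234 \cdot 6 i \sqrt{2}}{710433} = \frac{26314468 i \sqrt{2}}{236811}$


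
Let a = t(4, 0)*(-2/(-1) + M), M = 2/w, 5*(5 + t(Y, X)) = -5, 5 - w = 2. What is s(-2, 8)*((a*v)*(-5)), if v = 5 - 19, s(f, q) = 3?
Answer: -3360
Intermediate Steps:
w = 3 (w = 5 - 1*2 = 5 - 2 = 3)
t(Y, X) = -6 (t(Y, X) = -5 + (1/5)*(-5) = -5 - 1 = -6)
v = -14
M = 2/3 ≈ 0.66667
a = -16 (a = -6*(-2/(-1) + 2/3) = -6*(-2*(-1) + 2/3) = -6*(2 + 2/3) = -6*8/3 = -16)
s(-2, 8)*((a*v)*(-5)) = 3*(-16*(-14)*(-5)) = 3*(224*(-5)) = 3*(-1120) = -3360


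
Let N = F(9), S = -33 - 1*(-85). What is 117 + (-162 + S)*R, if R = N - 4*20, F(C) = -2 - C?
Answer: 10127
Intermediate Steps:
S = 52 (S = -33 + 85 = 52)
N = -11 (N = -2 - 1*9 = -2 - 9 = -11)
R = -91 (R = -11 - 4*20 = -11 - 1*80 = -11 - 80 = -91)
117 + (-162 + S)*R = 117 + (-162 + 52)*(-91) = 117 - 110*(-91) = 117 + 10010 = 10127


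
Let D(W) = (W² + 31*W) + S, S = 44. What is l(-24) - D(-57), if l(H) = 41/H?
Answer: -36665/24 ≈ -1527.7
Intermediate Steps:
D(W) = 44 + W² + 31*W (D(W) = (W² + 31*W) + 44 = 44 + W² + 31*W)
l(-24) - D(-57) = 41/(-24) - (44 + (-57)² + 31*(-57)) = 41*(-1/24) - (44 + 3249 - 1767) = -41/24 - 1*1526 = -41/24 - 1526 = -36665/24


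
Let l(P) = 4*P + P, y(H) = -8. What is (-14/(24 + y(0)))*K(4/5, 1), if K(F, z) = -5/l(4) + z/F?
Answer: -7/8 ≈ -0.87500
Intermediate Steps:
l(P) = 5*P
K(F, z) = -¼ + z/F (K(F, z) = -5/(5*4) + z/F = -5/20 + z/F = -5*1/20 + z/F = -¼ + z/F)
(-14/(24 + y(0)))*K(4/5, 1) = (-14/(24 - 8))*((1 - 1/5)/((4/5))) = (-14/16)*((1 - 1/5)/((4*(⅕)))) = ((1/16)*(-14))*((1 - ¼*⅘)/(⅘)) = -35*(1 - ⅕)/32 = -35*4/(32*5) = -7/8*1 = -7/8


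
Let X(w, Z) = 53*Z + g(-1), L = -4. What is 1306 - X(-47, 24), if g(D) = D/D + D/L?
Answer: 131/4 ≈ 32.750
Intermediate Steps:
g(D) = 1 - D/4 (g(D) = D/D + D/(-4) = 1 + D*(-¼) = 1 - D/4)
X(w, Z) = 5/4 + 53*Z (X(w, Z) = 53*Z + (1 - ¼*(-1)) = 53*Z + (1 + ¼) = 53*Z + 5/4 = 5/4 + 53*Z)
1306 - X(-47, 24) = 1306 - (5/4 + 53*24) = 1306 - (5/4 + 1272) = 1306 - 1*5093/4 = 1306 - 5093/4 = 131/4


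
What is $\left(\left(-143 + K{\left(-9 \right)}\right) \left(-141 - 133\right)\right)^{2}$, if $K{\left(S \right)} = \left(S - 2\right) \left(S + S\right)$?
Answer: $227104900$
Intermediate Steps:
$K{\left(S \right)} = 2 S \left(-2 + S\right)$ ($K{\left(S \right)} = \left(-2 + S\right) 2 S = 2 S \left(-2 + S\right)$)
$\left(\left(-143 + K{\left(-9 \right)}\right) \left(-141 - 133\right)\right)^{2} = \left(\left(-143 + 2 \left(-9\right) \left(-2 - 9\right)\right) \left(-141 - 133\right)\right)^{2} = \left(\left(-143 + 2 \left(-9\right) \left(-11\right)\right) \left(-274\right)\right)^{2} = \left(\left(-143 + 198\right) \left(-274\right)\right)^{2} = \left(55 \left(-274\right)\right)^{2} = \left(-15070\right)^{2} = 227104900$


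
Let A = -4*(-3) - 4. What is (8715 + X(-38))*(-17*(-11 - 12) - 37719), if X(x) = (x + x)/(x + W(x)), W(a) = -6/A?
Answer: -50434943312/155 ≈ -3.2539e+8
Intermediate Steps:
A = 8 (A = 12 - 4 = 8)
W(a) = -¾ (W(a) = -6/8 = -6*⅛ = -¾)
X(x) = 2*x/(-¾ + x) (X(x) = (x + x)/(x - ¾) = (2*x)/(-¾ + x) = 2*x/(-¾ + x))
(8715 + X(-38))*(-17*(-11 - 12) - 37719) = (8715 + 8*(-38)/(-3 + 4*(-38)))*(-17*(-11 - 12) - 37719) = (8715 + 8*(-38)/(-3 - 152))*(-17*(-23) - 37719) = (8715 + 8*(-38)/(-155))*(391 - 37719) = (8715 + 8*(-38)*(-1/155))*(-37328) = (8715 + 304/155)*(-37328) = (1351129/155)*(-37328) = -50434943312/155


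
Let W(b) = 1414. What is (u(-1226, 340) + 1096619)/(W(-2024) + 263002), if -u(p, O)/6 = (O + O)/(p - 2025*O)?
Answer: 378183320237/91187295008 ≈ 4.1473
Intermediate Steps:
u(p, O) = -12*O/(p - 2025*O) (u(p, O) = -6*(O + O)/(p - 2025*O) = -6*2*O/(p - 2025*O) = -12*O/(p - 2025*O))
(u(-1226, 340) + 1096619)/(W(-2024) + 263002) = (12*340/(-1*(-1226) + 2025*340) + 1096619)/(1414 + 263002) = (12*340/(1226 + 688500) + 1096619)/264416 = (12*340/689726 + 1096619)*(1/264416) = (12*340*(1/689726) + 1096619)*(1/264416) = (2040/344863 + 1096619)*(1/264416) = (378183320237/344863)*(1/264416) = 378183320237/91187295008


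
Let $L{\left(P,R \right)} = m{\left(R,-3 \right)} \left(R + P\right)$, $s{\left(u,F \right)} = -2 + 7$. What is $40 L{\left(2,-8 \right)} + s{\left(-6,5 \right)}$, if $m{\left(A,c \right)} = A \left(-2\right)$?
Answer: $-3835$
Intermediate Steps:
$s{\left(u,F \right)} = 5$
$m{\left(A,c \right)} = - 2 A$
$L{\left(P,R \right)} = - 2 R \left(P + R\right)$ ($L{\left(P,R \right)} = - 2 R \left(R + P\right) = - 2 R \left(P + R\right)$)
$40 L{\left(2,-8 \right)} + s{\left(-6,5 \right)} = 40 \left(\left(-2\right) \left(-8\right) \left(2 - 8\right)\right) + 5 = 40 \left(\left(-2\right) \left(-8\right) \left(-6\right)\right) + 5 = 40 \left(-96\right) + 5 = -3840 + 5 = -3835$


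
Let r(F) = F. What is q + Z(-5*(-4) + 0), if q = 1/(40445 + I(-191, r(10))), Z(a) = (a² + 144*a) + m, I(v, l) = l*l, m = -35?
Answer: 131568526/40545 ≈ 3245.0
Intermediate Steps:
I(v, l) = l²
Z(a) = -35 + a² + 144*a (Z(a) = (a² + 144*a) - 35 = -35 + a² + 144*a)
q = 1/40545 (q = 1/(40445 + 10²) = 1/(40445 + 100) = 1/40545 ≈ 2.4664e-5)
q + Z(-5*(-4) + 0) = 1/40545 + (-35 + (-5*(-4) + 0)² + 144*(-5*(-4) + 0)) = 1/40545 + (-35 + (20 + 0)² + 144*(20 + 0)) = 1/40545 + (-35 + 20² + 144*20) = 1/40545 + (-35 + 400 + 2880) = 1/40545 + 3245 = 131568526/40545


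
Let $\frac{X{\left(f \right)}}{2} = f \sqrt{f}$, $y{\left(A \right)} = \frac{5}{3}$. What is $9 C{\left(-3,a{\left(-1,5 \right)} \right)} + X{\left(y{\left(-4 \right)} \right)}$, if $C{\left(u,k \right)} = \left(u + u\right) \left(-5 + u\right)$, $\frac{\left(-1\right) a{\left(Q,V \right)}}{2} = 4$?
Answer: $432 + \frac{10 \sqrt{15}}{9} \approx 436.3$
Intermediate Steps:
$a{\left(Q,V \right)} = -8$ ($a{\left(Q,V \right)} = \left(-2\right) 4 = -8$)
$y{\left(A \right)} = \frac{5}{3}$ ($y{\left(A \right)} = 5 \cdot \frac{1}{3} = \frac{5}{3}$)
$X{\left(f \right)} = 2 f^{\frac{3}{2}}$ ($X{\left(f \right)} = 2 f \sqrt{f} = 2 f^{\frac{3}{2}}$)
$C{\left(u,k \right)} = 2 u \left(-5 + u\right)$
$9 C{\left(-3,a{\left(-1,5 \right)} \right)} + X{\left(y{\left(-4 \right)} \right)} = 9 \cdot 2 \left(-3\right) \left(-5 - 3\right) + 2 \left(\frac{5}{3}\right)^{\frac{3}{2}} = 9 \cdot 2 \left(-3\right) \left(-8\right) + 2 \frac{5 \sqrt{15}}{9} = 9 \cdot 48 + \frac{10 \sqrt{15}}{9} = 432 + \frac{10 \sqrt{15}}{9}$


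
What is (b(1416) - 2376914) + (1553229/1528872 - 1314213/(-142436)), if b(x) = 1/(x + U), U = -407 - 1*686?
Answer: -13932330522555287841/5861545928168 ≈ -2.3769e+6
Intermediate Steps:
U = -1093 (U = -407 - 686 = -1093)
b(x) = 1/(-1093 + x) (b(x) = 1/(x - 1093) = 1/(-1093 + x))
(b(1416) - 2376914) + (1553229/1528872 - 1314213/(-142436)) = (1/(-1093 + 1416) - 2376914) + (1553229/1528872 - 1314213/(-142436)) = (1/323 - 2376914) + (1553229*(1/1528872) - 1314213*(-1/142436)) = (1/323 - 2376914) + (517743/509624 + 1314213/142436) = -767743221/323 + 185874931965/18147201016 = -13932330522555287841/5861545928168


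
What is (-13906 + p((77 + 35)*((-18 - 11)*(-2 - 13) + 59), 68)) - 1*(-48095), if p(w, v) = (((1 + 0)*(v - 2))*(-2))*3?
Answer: 33793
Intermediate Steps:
p(w, v) = 12 - 6*v (p(w, v) = ((1*(-2 + v))*(-2))*3 = ((-2 + v)*(-2))*3 = (4 - 2*v)*3 = 12 - 6*v)
(-13906 + p((77 + 35)*((-18 - 11)*(-2 - 13) + 59), 68)) - 1*(-48095) = (-13906 + (12 - 6*68)) - 1*(-48095) = (-13906 + (12 - 408)) + 48095 = (-13906 - 396) + 48095 = -14302 + 48095 = 33793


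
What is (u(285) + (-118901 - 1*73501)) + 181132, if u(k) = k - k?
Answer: -11270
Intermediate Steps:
u(k) = 0
(u(285) + (-118901 - 1*73501)) + 181132 = (0 + (-118901 - 1*73501)) + 181132 = (0 + (-118901 - 73501)) + 181132 = (0 - 192402) + 181132 = -192402 + 181132 = -11270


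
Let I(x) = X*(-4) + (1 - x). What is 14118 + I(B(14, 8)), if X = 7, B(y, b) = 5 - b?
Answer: 14094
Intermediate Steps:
I(x) = -27 - x (I(x) = 7*(-4) + (1 - x) = -28 + (1 - x) = -27 - x)
14118 + I(B(14, 8)) = 14118 + (-27 - (5 - 1*8)) = 14118 + (-27 - (5 - 8)) = 14118 + (-27 - 1*(-3)) = 14118 + (-27 + 3) = 14118 - 24 = 14094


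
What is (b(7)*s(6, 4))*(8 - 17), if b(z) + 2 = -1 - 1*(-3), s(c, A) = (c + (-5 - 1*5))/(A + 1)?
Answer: 0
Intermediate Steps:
s(c, A) = (-10 + c)/(1 + A) (s(c, A) = (c + (-5 - 5))/(1 + A) = (c - 10)/(1 + A) = (-10 + c)/(1 + A))
b(z) = 0 (b(z) = -2 + (-1 - 1*(-3)) = -2 + (-1 + 3) = -2 + 2 = 0)
(b(7)*s(6, 4))*(8 - 17) = (0*((-10 + 6)/(1 + 4)))*(8 - 17) = (0*(-4/5))*(-9) = 0*(-9) = 0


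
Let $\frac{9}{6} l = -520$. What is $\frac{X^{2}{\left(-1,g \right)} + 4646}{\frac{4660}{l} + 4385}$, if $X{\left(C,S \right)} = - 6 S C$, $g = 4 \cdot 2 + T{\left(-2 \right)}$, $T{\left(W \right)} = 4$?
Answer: $\frac{511160}{227321} \approx 2.2486$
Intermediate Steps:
$l = - \frac{1040}{3}$ ($l = \frac{2}{3} \left(-520\right) = - \frac{1040}{3} \approx -346.67$)
$g = 12$ ($g = 4 \cdot 2 + 4 = 8 + 4 = 12$)
$X{\left(C,S \right)} = - 6 C S$
$\frac{X^{2}{\left(-1,g \right)} + 4646}{\frac{4660}{l} + 4385} = \frac{\left(\left(-6\right) \left(-1\right) 12\right)^{2} + 4646}{\frac{4660}{- \frac{1040}{3}} + 4385} = \frac{72^{2} + 4646}{4660 \left(- \frac{3}{1040}\right) + 4385} = \frac{5184 + 4646}{- \frac{699}{52} + 4385} = \frac{9830}{\frac{227321}{52}} = 9830 \cdot \frac{52}{227321} = \frac{511160}{227321}$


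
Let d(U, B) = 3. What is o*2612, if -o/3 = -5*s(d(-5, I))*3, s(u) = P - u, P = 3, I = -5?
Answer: 0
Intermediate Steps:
s(u) = 3 - u
o = 0 (o = -3*(-5*(3 - 1*3))*3 = -3*(-5*(3 - 3))*3 = -3*(-5*0)*3 = -0*3 = -3*0 = 0)
o*2612 = 0*2612 = 0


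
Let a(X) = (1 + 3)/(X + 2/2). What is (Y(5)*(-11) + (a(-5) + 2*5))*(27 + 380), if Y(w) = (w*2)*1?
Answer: -41107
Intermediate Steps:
a(X) = 4/(1 + X) (a(X) = 4/(X + 2*(1/2)) = 4/(X + 1) = 4/(1 + X))
Y(w) = 2*w (Y(w) = (2*w)*1 = 2*w)
(Y(5)*(-11) + (a(-5) + 2*5))*(27 + 380) = ((2*5)*(-11) + (4/(1 - 5) + 2*5))*(27 + 380) = (10*(-11) + (4/(-4) + 10))*407 = (-110 + (4*(-1/4) + 10))*407 = (-110 + (-1 + 10))*407 = (-110 + 9)*407 = -101*407 = -41107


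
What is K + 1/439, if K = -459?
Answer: -201500/439 ≈ -459.00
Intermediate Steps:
K + 1/439 = -459 + 1/439 = -201500/439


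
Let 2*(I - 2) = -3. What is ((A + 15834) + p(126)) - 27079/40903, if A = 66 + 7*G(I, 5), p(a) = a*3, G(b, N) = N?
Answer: 667223560/40903 ≈ 16312.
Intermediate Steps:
I = ½ (I = 2 + (½)*(-3) = 2 - 3/2 = ½ ≈ 0.50000)
p(a) = 3*a
A = 101 (A = 66 + 7*5 = 66 + 35 = 101)
((A + 15834) + p(126)) - 27079/40903 = ((101 + 15834) + 3*126) - 27079/40903 = (15935 + 378) - 27079/40903 = 16313 - 1*27079/40903 = 16313 - 27079/40903 = 667223560/40903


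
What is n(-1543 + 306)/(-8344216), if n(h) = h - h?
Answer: 0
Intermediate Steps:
n(h) = 0
n(-1543 + 306)/(-8344216) = 0/(-8344216) = 0*(-1/8344216) = 0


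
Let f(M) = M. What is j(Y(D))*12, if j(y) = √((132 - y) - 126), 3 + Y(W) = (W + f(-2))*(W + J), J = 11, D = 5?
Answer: 12*I*√39 ≈ 74.94*I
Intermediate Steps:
Y(W) = -3 + (-2 + W)*(11 + W) (Y(W) = -3 + (W - 2)*(W + 11) = -3 + (-2 + W)*(11 + W))
j(y) = √(6 - y)
j(Y(D))*12 = √(6 - (-25 + 5² + 9*5))*12 = √(6 - (-25 + 25 + 45))*12 = √(6 - 1*45)*12 = √(6 - 45)*12 = √(-39)*12 = (I*√39)*12 = 12*I*√39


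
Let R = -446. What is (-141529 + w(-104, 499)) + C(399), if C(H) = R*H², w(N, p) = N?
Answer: -71145279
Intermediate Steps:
C(H) = -446*H²
(-141529 + w(-104, 499)) + C(399) = (-141529 - 104) - 446*399² = -141633 - 446*159201 = -141633 - 71003646 = -71145279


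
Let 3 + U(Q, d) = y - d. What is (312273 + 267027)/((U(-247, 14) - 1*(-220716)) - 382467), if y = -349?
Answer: -193100/54039 ≈ -3.5733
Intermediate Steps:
U(Q, d) = -352 - d (U(Q, d) = -3 + (-349 - d) = -352 - d)
(312273 + 267027)/((U(-247, 14) - 1*(-220716)) - 382467) = (312273 + 267027)/(((-352 - 1*14) - 1*(-220716)) - 382467) = 579300/(((-352 - 14) + 220716) - 382467) = 579300/((-366 + 220716) - 382467) = 579300/(220350 - 382467) = 579300/(-162117) = 579300*(-1/162117) = -193100/54039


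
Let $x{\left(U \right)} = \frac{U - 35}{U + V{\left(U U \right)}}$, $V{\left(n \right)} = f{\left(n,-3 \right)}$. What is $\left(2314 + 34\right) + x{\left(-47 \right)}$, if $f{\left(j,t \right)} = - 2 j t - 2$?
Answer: $\frac{31005258}{13205} \approx 2348.0$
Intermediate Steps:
$f{\left(j,t \right)} = -2 - 2 j t$ ($f{\left(j,t \right)} = - 2 j t - 2 = -2 - 2 j t$)
$V{\left(n \right)} = -2 + 6 n$ ($V{\left(n \right)} = -2 - 2 n \left(-3\right) = -2 + 6 n$)
$x{\left(U \right)} = \frac{-35 + U}{-2 + U + 6 U^{2}}$ ($x{\left(U \right)} = \frac{U - 35}{U + \left(-2 + 6 U U\right)} = \frac{-35 + U}{U + \left(-2 + 6 U^{2}\right)} = \frac{-35 + U}{-2 + U + 6 U^{2}}$)
$\left(2314 + 34\right) + x{\left(-47 \right)} = \left(2314 + 34\right) + \frac{35 - -47}{2 - -47 - 6 \left(-47\right)^{2}} = 2348 + \frac{35 + 47}{2 + 47 - 13254} = 2348 + \frac{1}{2 + 47 - 13254} \cdot 82 = 2348 + \frac{1}{-13205} \cdot 82 = 2348 - \frac{82}{13205} = \frac{31005258}{13205}$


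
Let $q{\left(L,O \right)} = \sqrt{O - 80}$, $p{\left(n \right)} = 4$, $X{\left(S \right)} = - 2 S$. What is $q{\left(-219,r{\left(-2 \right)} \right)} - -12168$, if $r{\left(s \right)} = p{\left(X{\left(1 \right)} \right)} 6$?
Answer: $12168 + 2 i \sqrt{14} \approx 12168.0 + 7.4833 i$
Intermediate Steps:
$r{\left(s \right)} = 24$ ($r{\left(s \right)} = 4 \cdot 6 = 24$)
$q{\left(L,O \right)} = \sqrt{-80 + O}$
$q{\left(-219,r{\left(-2 \right)} \right)} - -12168 = \sqrt{-80 + 24} - -12168 = \sqrt{-56} + 12168 = 2 i \sqrt{14} + 12168 = 12168 + 2 i \sqrt{14}$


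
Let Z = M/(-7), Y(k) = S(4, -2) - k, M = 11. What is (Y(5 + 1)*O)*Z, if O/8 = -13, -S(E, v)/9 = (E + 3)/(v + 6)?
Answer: -24882/7 ≈ -3554.6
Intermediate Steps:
S(E, v) = -9*(3 + E)/(6 + v) (S(E, v) = -9*(E + 3)/(v + 6) = -9*(3 + E)/(6 + v))
Y(k) = -63/4 - k (Y(k) = 9*(-3 - 1*4)/(6 - 2) - k = 9*(-3 - 4)/4 - k = 9*(¼)*(-7) - k = -63/4 - k)
O = -104 (O = 8*(-13) = -104)
Z = -11/7 (Z = 11/(-7) = 11*(-⅐) = -11/7 ≈ -1.5714)
(Y(5 + 1)*O)*Z = ((-63/4 - (5 + 1))*(-104))*(-11/7) = ((-63/4 - 1*6)*(-104))*(-11/7) = ((-63/4 - 6)*(-104))*(-11/7) = -87/4*(-104)*(-11/7) = 2262*(-11/7) = -24882/7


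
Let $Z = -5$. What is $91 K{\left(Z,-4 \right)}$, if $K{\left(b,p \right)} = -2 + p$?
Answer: $-546$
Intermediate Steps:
$91 K{\left(Z,-4 \right)} = 91 \left(-2 - 4\right) = 91 \left(-6\right) = -546$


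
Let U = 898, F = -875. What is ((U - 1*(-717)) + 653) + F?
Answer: 1393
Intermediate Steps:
((U - 1*(-717)) + 653) + F = ((898 - 1*(-717)) + 653) - 875 = ((898 + 717) + 653) - 875 = (1615 + 653) - 875 = 2268 - 875 = 1393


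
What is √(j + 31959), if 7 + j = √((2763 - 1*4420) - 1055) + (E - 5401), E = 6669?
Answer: √(33220 + 2*I*√678) ≈ 182.26 + 0.143*I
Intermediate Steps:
j = 1261 + 2*I*√678 (j = -7 + (√((2763 - 1*4420) - 1055) + (6669 - 5401)) = -7 + (√((2763 - 4420) - 1055) + 1268) = -7 + (√(-1657 - 1055) + 1268) = -7 + (√(-2712) + 1268) = -7 + (2*I*√678 + 1268) = -7 + (1268 + 2*I*√678) = 1261 + 2*I*√678 ≈ 1261.0 + 52.077*I)
√(j + 31959) = √((1261 + 2*I*√678) + 31959) = √(33220 + 2*I*√678)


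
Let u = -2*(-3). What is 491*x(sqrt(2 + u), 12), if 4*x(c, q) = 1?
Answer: 491/4 ≈ 122.75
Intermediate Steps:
u = 6
x(c, q) = 1/4 (x(c, q) = (1/4)*1 = 1/4)
491*x(sqrt(2 + u), 12) = 491*(1/4) = 491/4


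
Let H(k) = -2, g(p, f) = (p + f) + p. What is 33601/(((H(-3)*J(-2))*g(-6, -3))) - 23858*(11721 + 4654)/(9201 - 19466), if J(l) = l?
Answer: 4619114147/123180 ≈ 37499.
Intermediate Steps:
g(p, f) = f + 2*p (g(p, f) = (f + p) + p = f + 2*p)
33601/(((H(-3)*J(-2))*g(-6, -3))) - 23858*(11721 + 4654)/(9201 - 19466) = 33601/(((-2*(-2))*(-3 + 2*(-6)))) - 23858*(11721 + 4654)/(9201 - 19466) = 33601/((4*(-3 - 12))) - 23858/((-10265/16375)) = 33601/((4*(-15))) - 23858/((-10265*1/16375)) = 33601/(-60) - 23858/(-2053/3275) = 33601*(-1/60) - 23858*(-3275/2053) = -33601/60 + 78134950/2053 = 4619114147/123180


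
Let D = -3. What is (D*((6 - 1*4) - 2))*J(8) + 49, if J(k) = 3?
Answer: 49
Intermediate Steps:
(D*((6 - 1*4) - 2))*J(8) + 49 = -3*((6 - 1*4) - 2)*3 + 49 = -3*((6 - 4) - 2)*3 + 49 = -3*(2 - 2)*3 + 49 = -3*0*3 + 49 = 0*3 + 49 = 0 + 49 = 49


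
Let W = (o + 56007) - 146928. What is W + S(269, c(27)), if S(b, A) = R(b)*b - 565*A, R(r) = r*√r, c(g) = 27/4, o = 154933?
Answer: 240793/4 + 72361*√269 ≈ 1.2470e+6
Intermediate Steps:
c(g) = 27/4 (c(g) = 27*(¼) = 27/4)
R(r) = r^(3/2)
S(b, A) = b^(5/2) - 565*A (S(b, A) = b^(3/2)*b - 565*A = b^(5/2) - 565*A)
W = 64012 (W = (154933 + 56007) - 146928 = 210940 - 146928 = 64012)
W + S(269, c(27)) = 64012 + (269^(5/2) - 565*27/4) = 64012 + (72361*√269 - 15255/4) = 64012 + (-15255/4 + 72361*√269) = 240793/4 + 72361*√269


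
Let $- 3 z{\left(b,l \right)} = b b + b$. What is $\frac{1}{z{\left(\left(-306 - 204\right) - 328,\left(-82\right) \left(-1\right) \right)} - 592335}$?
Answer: $- \frac{1}{826137} \approx -1.2105 \cdot 10^{-6}$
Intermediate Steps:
$z{\left(b,l \right)} = - \frac{b}{3} - \frac{b^{2}}{3}$ ($z{\left(b,l \right)} = - \frac{b b + b}{3} = - \frac{b^{2} + b}{3} = - \frac{b + b^{2}}{3} = - \frac{b}{3} - \frac{b^{2}}{3}$)
$\frac{1}{z{\left(\left(-306 - 204\right) - 328,\left(-82\right) \left(-1\right) \right)} - 592335} = \frac{1}{- \frac{\left(\left(-306 - 204\right) - 328\right) \left(1 - 838\right)}{3} - 592335} = \frac{1}{- \frac{\left(-510 - 328\right) \left(1 - 838\right)}{3} - 592335} = \frac{1}{\left(- \frac{1}{3}\right) \left(-838\right) \left(1 - 838\right) - 592335} = \frac{1}{\left(- \frac{1}{3}\right) \left(-838\right) \left(-837\right) - 592335} = \frac{1}{-233802 - 592335} = \frac{1}{-826137} = - \frac{1}{826137}$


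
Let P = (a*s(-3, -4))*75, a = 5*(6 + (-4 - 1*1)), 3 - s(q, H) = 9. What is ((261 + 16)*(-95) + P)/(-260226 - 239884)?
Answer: 5713/100022 ≈ 0.057117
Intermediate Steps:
s(q, H) = -6 (s(q, H) = 3 - 1*9 = 3 - 9 = -6)
a = 5 (a = 5*(6 + (-4 - 1)) = 5*(6 - 5) = 5*1 = 5)
P = -2250 (P = (5*(-6))*75 = -30*75 = -2250)
((261 + 16)*(-95) + P)/(-260226 - 239884) = ((261 + 16)*(-95) - 2250)/(-260226 - 239884) = (277*(-95) - 2250)/(-500110) = (-26315 - 2250)*(-1/500110) = -28565*(-1/500110) = 5713/100022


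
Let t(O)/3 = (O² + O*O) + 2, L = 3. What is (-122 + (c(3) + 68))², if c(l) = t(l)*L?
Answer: 15876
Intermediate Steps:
t(O) = 6 + 6*O² (t(O) = 3*((O² + O*O) + 2) = 3*((O² + O²) + 2) = 3*(2*O² + 2) = 3*(2 + 2*O²) = 6 + 6*O²)
c(l) = 18 + 18*l² (c(l) = (6 + 6*l²)*3 = 18 + 18*l²)
(-122 + (c(3) + 68))² = (-122 + ((18 + 18*3²) + 68))² = (-122 + ((18 + 18*9) + 68))² = (-122 + ((18 + 162) + 68))² = (-122 + (180 + 68))² = (-122 + 248)² = 126² = 15876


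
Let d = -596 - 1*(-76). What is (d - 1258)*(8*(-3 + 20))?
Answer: -241808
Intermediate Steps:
d = -520 (d = -596 + 76 = -520)
(d - 1258)*(8*(-3 + 20)) = (-520 - 1258)*(8*(-3 + 20)) = -14224*17 = -1778*136 = -241808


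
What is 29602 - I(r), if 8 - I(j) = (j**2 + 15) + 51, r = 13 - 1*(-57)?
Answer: 34560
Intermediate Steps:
r = 70 (r = 13 + 57 = 70)
I(j) = -58 - j**2 (I(j) = 8 - ((j**2 + 15) + 51) = 8 - ((15 + j**2) + 51) = 8 - (66 + j**2) = 8 + (-66 - j**2) = -58 - j**2)
29602 - I(r) = 29602 - (-58 - 1*70**2) = 29602 - (-58 - 1*4900) = 29602 - (-58 - 4900) = 29602 - 1*(-4958) = 29602 + 4958 = 34560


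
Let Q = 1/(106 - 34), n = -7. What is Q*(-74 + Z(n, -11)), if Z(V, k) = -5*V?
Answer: -13/24 ≈ -0.54167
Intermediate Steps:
Q = 1/72 ≈ 0.013889
Q*(-74 + Z(n, -11)) = (-74 - 5*(-7))/72 = (-74 + 35)/72 = (1/72)*(-39) = -13/24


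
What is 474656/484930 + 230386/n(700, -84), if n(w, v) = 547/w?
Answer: 39102508861416/132628355 ≈ 2.9483e+5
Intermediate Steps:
474656/484930 + 230386/n(700, -84) = 474656/484930 + 230386/((547/700)) = 474656*(1/484930) + 230386/((547*(1/700))) = 237328/242465 + 230386/(547/700) = 237328/242465 + 230386*(700/547) = 237328/242465 + 161270200/547 = 39102508861416/132628355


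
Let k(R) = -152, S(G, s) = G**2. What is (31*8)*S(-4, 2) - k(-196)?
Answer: 4120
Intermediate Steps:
(31*8)*S(-4, 2) - k(-196) = (31*8)*(-4)**2 - 1*(-152) = 248*16 + 152 = 3968 + 152 = 4120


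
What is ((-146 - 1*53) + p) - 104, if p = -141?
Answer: -444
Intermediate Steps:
((-146 - 1*53) + p) - 104 = ((-146 - 1*53) - 141) - 104 = ((-146 - 53) - 141) - 104 = (-199 - 141) - 104 = -340 - 104 = -444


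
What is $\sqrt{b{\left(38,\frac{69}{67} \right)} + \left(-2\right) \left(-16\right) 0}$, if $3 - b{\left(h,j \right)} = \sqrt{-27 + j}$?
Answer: $\frac{\sqrt{13467 - 134 i \sqrt{29145}}}{67} \approx 2.1111 - 1.207 i$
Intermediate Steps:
$b{\left(h,j \right)} = 3 - \sqrt{-27 + j}$
$\sqrt{b{\left(38,\frac{69}{67} \right)} + \left(-2\right) \left(-16\right) 0} = \sqrt{\left(3 - \sqrt{-27 + \frac{69}{67}}\right) + \left(-2\right) \left(-16\right) 0} = \sqrt{\left(3 - \sqrt{-27 + 69 \cdot \frac{1}{67}}\right) + 32 \cdot 0} = \sqrt{\left(3 - \sqrt{-27 + \frac{69}{67}}\right) + 0} = \sqrt{\left(3 - \sqrt{- \frac{1740}{67}}\right) + 0} = \sqrt{\left(3 - \frac{2 i \sqrt{29145}}{67}\right) + 0} = \sqrt{3 - \frac{2 i \sqrt{29145}}{67}}$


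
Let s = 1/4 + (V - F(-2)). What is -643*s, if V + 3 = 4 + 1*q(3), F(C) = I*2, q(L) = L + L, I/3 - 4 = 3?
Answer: 89377/4 ≈ 22344.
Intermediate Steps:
I = 21 (I = 12 + 3*3 = 12 + 9 = 21)
q(L) = 2*L
F(C) = 42 (F(C) = 21*2 = 42)
V = 7 (V = -3 + (4 + 1*(2*3)) = -3 + (4 + 1*6) = -3 + (4 + 6) = -3 + 10 = 7)
s = -139/4 (s = 1/4 + (7 - 1*42) = 1/4 + (7 - 42) = 1/4 - 35 = -139/4 ≈ -34.750)
-643*s = -643*(-139/4) = 89377/4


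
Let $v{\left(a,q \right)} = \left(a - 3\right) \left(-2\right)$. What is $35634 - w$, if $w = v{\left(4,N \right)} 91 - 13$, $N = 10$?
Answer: $35829$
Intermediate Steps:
$v{\left(a,q \right)} = 6 - 2 a$ ($v{\left(a,q \right)} = \left(-3 + a\right) \left(-2\right) = 6 - 2 a$)
$w = -195$ ($w = \left(6 - 8\right) 91 - 13 = \left(-2\right) 91 - 13 = -182 - 13 = -195$)
$35634 - w = 35634 - -195 = 35634 + 195 = 35829$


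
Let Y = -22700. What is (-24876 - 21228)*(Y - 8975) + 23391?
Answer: 1460367591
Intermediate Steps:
(-24876 - 21228)*(Y - 8975) + 23391 = (-24876 - 21228)*(-22700 - 8975) + 23391 = -46104*(-31675) + 23391 = 1460344200 + 23391 = 1460367591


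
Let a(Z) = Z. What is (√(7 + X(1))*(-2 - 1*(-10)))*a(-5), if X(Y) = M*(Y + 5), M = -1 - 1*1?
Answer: -40*I*√5 ≈ -89.443*I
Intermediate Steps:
M = -2 (M = -1 - 1 = -2)
X(Y) = -10 - 2*Y (X(Y) = -2*(Y + 5) = -2*(5 + Y) = -10 - 2*Y)
(√(7 + X(1))*(-2 - 1*(-10)))*a(-5) = (√(7 + (-10 - 2*1))*(-2 - 1*(-10)))*(-5) = (√(7 + (-10 - 2))*(-2 + 10))*(-5) = (√(7 - 12)*8)*(-5) = (√(-5)*8)*(-5) = ((I*√5)*8)*(-5) = (8*I*√5)*(-5) = -40*I*√5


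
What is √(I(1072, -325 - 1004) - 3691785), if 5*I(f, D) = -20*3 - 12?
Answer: I*√92294985/5 ≈ 1921.4*I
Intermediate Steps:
I(f, D) = -72/5 (I(f, D) = (-20*3 - 12)/5 = (-60 - 12)/5 = (⅕)*(-72) = -72/5)
√(I(1072, -325 - 1004) - 3691785) = √(-72/5 - 3691785) = √(-18458997/5) = I*√92294985/5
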